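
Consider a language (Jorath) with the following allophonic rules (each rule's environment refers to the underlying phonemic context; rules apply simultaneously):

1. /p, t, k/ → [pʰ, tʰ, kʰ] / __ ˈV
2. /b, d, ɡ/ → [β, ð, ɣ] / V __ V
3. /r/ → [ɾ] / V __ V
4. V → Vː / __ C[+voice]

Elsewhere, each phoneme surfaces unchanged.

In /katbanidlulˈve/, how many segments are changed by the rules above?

3

Segments that undergo a rule: /a/ → [aː] (rule 4); /i/ → [iː] (rule 4); /u/ → [uː] (rule 4).
All other segments surface unchanged.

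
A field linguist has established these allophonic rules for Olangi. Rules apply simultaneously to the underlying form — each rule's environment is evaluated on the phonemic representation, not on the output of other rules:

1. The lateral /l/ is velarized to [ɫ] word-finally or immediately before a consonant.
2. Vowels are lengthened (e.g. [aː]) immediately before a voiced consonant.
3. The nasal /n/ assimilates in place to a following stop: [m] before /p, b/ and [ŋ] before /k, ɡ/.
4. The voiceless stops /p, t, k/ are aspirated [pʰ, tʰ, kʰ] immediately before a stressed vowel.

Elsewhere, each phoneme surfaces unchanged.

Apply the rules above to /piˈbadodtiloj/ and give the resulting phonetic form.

/p/ — word-initial; rule 4 does not apply here → [p].
/i/ meets the environment for rule 2 (before a voiced consonant) → [iː].
/b/ (between /i/ and /a/): no rule targets it → [b].
/a/ (between /b/ and /d/) occurs before a voiced consonant → [aː] by rule 2.
/d/ — not in any rule's target class → [d].
/o/ — between /d/ and /d/, before a voiced consonant — surfaces as [oː] (rule 2).
/d/ stays [d].
/t/ (between /d/ and /i/) is in the target of rule 4 but the environment (immediately before a stressed vowel) is not met → [t].
Rule 2 applies to /i/ (between /t/ and /l/: before a voiced consonant) → [iː].
/l/ (between /i/ and /o/) fails the environment for rule 1, so it stays [l].
/o/ (between /l/ and /j/): before a voiced consonant, so rule 2 applies → [oː].
/j/ (word-final) is unaffected → [j].

[piːˈbaːdoːdtiːloːj]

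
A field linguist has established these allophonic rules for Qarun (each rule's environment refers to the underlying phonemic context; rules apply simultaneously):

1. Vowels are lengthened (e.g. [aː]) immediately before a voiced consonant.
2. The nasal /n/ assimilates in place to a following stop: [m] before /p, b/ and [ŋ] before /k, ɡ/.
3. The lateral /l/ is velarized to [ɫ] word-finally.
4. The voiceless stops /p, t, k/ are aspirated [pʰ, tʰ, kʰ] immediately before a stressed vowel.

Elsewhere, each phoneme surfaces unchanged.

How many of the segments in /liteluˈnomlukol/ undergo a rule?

5

Segments that undergo a rule: /e/ → [eː] (rule 1); /u/ → [uː] (rule 1); /o/ → [oː] (rule 1); /o/ → [oː] (rule 1); /l/ → [ɫ] (rule 3).
All other segments surface unchanged.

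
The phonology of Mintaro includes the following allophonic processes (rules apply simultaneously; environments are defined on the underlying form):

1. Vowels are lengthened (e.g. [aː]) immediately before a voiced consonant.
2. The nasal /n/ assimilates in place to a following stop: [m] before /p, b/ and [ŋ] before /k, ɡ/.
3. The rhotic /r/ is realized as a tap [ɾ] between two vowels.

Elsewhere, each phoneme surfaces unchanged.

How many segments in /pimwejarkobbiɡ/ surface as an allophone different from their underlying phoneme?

Segments that undergo a rule: /i/ → [iː] (rule 1); /e/ → [eː] (rule 1); /a/ → [aː] (rule 1); /o/ → [oː] (rule 1); /i/ → [iː] (rule 1).
All other segments surface unchanged.

5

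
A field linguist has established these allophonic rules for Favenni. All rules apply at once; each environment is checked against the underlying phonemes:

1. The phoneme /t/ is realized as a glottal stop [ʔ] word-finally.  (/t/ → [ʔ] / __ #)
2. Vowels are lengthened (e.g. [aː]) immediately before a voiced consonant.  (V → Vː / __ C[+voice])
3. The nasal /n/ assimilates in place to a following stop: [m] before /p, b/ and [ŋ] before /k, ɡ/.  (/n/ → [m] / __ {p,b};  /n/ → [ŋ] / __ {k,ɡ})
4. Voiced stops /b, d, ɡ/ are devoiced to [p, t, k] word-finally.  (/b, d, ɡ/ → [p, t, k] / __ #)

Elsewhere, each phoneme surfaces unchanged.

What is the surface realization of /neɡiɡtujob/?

[neːɡiːɡtuːjoːp]

/n/ (word-initial) fails the environment for rule 3, so it stays [n].
/e/ (between /n/ and /ɡ/) occurs before a voiced consonant → [eː] by rule 2.
/ɡ/ (between /e/ and /i/) fails the environment for rule 4, so it stays [ɡ].
/i/ — between /ɡ/ and /ɡ/, before a voiced consonant — surfaces as [iː] (rule 2).
/ɡ/ (between /i/ and /t/): rule 4 targets it, but not word-finally → unchanged [ɡ].
/t/ (between /ɡ/ and /u/) is in the target of rule 1 but the environment (word-finally) is not met → [t].
/u/ (between /t/ and /j/): before a voiced consonant, so rule 2 applies → [uː].
/j/ (between /u/ and /o/) is unaffected → [j].
/o/ (between /j/ and /b/) occurs before a voiced consonant → [oː] by rule 2.
/b/ meets the environment for rule 4 (word-finally) → [p].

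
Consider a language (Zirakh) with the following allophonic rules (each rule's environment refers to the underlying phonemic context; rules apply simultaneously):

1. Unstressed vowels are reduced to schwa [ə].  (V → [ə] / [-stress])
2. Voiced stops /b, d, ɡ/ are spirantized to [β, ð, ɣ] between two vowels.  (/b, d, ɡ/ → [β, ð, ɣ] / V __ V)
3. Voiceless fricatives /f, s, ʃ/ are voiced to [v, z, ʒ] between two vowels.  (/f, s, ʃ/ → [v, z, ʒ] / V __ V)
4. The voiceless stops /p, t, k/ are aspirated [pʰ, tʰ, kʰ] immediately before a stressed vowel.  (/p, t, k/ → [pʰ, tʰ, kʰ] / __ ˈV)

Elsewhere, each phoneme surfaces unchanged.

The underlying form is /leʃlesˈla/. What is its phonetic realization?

[ləʃləsˈla]

/e/ meets the environment for rule 1 (in an unstressed syllable) → [ə].
/ʃ/ (between /e/ and /l/) is in the target of rule 3 but the environment (between two vowels) is not met → [ʃ].
/e/ — between /l/ and /s/, in an unstressed syllable — surfaces as [ə] (rule 1).
/s/ (between /e/ and /l/): rule 3 targets it, but not between two vowels → unchanged [s].
/a/ (word-final) is in the target of rule 1 but the environment (in an unstressed syllable) is not met → [a].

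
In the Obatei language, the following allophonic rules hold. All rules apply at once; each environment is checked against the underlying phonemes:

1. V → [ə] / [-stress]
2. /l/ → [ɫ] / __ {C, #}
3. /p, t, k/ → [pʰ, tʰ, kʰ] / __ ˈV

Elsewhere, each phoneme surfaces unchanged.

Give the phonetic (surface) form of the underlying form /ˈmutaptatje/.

[ˈmutəptətjə]

/m/ stays [m].
/u/ (between /m/ and /t/) fails the environment for rule 1, so it stays [u].
/t/ (between /u/ and /a/): rule 3 targets it, but not immediately before a stressed vowel → unchanged [t].
/a/ — between /t/ and /p/, in an unstressed syllable — surfaces as [ə] (rule 1).
/p/ (between /a/ and /t/) is in the target of rule 3 but the environment (immediately before a stressed vowel) is not met → [p].
/t/ — between /p/ and /a/; rule 3 does not apply here → [t].
/a/ (between /t/ and /t/): in an unstressed syllable, so rule 1 applies → [ə].
/t/ (between /a/ and /j/) fails the environment for rule 3, so it stays [t].
/j/ — not in any rule's target class → [j].
Rule 1 applies to /e/ (word-final: in an unstressed syllable) → [ə].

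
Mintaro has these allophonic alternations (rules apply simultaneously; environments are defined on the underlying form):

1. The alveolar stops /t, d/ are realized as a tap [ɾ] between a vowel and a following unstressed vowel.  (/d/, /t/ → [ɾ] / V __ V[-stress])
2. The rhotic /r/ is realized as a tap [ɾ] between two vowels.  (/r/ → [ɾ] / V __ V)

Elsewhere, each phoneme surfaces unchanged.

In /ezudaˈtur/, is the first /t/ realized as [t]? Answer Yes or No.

Yes

/t/ (between /a/ and /u/): rule 1 targets it, but not between a vowel and a following unstressed vowel → unchanged [t].
The actual realization is [t], which matches [t].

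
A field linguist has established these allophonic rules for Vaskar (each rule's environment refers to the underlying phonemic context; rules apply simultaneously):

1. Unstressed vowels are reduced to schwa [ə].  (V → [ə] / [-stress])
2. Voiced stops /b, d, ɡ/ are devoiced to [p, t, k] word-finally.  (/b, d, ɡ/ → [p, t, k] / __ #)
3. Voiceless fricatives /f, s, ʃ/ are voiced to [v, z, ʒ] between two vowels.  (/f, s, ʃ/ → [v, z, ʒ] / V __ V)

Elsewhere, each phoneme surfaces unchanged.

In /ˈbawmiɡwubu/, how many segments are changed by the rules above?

3

Segments that undergo a rule: /i/ → [ə] (rule 1); /u/ → [ə] (rule 1); /u/ → [ə] (rule 1).
All other segments surface unchanged.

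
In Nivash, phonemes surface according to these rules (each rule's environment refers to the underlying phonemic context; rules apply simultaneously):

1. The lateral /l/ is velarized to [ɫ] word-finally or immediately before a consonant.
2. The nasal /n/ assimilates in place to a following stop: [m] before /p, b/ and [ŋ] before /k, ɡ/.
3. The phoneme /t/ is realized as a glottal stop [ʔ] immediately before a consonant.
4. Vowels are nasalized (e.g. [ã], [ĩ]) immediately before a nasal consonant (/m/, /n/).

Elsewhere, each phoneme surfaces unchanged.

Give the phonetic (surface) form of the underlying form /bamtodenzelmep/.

/b/ stays [b].
/a/ (between /b/ and /m/): before a nasal consonant, so rule 4 applies → [ã].
/m/ stays [m].
/t/ (between /m/ and /o/) fails the environment for rule 3, so it stays [t].
/o/ (between /t/ and /d/) fails the environment for rule 4, so it stays [o].
/d/ (between /o/ and /e/): no rule targets it → [d].
/e/ (between /d/ and /n/) occurs before a nasal consonant → [ẽ] by rule 4.
/n/ (between /e/ and /z/) is in the target of rule 2 but the environment (before a labial or velar stop) is not met → [n].
/z/ — not in any rule's target class → [z].
/e/ — between /z/ and /l/; rule 4 does not apply here → [e].
/l/ — between /e/ and /m/, word-finally or immediately before a consonant — surfaces as [ɫ] (rule 1).
/m/ (between /l/ and /e/): no rule targets it → [m].
/e/ (between /m/ and /p/) fails the environment for rule 4, so it stays [e].
/p/ — not in any rule's target class → [p].

[bãmtodẽnzeɫmep]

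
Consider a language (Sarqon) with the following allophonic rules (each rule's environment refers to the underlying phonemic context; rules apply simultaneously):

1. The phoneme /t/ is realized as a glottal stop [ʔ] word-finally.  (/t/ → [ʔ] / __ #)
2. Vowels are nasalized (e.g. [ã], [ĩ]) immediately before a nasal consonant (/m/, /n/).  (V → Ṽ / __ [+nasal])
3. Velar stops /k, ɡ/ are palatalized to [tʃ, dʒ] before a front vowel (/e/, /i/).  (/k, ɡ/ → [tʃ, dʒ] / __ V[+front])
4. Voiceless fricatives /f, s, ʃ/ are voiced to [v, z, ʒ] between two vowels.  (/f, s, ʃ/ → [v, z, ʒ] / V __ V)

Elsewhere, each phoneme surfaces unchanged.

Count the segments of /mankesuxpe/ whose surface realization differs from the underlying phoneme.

Segments that undergo a rule: /a/ → [ã] (rule 2); /k/ → [tʃ] (rule 3); /s/ → [z] (rule 4).
All other segments surface unchanged.

3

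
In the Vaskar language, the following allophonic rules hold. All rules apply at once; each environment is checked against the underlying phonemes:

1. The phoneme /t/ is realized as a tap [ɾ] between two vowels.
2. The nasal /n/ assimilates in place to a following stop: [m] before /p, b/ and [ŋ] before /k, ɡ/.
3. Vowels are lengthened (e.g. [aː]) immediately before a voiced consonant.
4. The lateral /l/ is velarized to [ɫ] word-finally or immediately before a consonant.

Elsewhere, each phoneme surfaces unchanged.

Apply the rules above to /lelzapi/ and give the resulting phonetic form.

[leːɫzapi]

/l/ (word-initial): rule 4 targets it, but not word-finally or immediately before a consonant → unchanged [l].
/e/ meets the environment for rule 3 (before a voiced consonant) → [eː].
/l/ — between /e/ and /z/, word-finally or immediately before a consonant — surfaces as [ɫ] (rule 4).
/z/ (between /l/ and /a/): no rule targets it → [z].
/a/ (between /z/ and /p/) fails the environment for rule 3, so it stays [a].
/p/ — not in any rule's target class → [p].
/i/ (word-final) fails the environment for rule 3, so it stays [i].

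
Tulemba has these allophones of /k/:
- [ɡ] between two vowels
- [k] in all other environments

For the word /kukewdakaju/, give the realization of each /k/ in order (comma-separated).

[k], [ɡ], [ɡ]

Occurrence 1 (position 1): no conditioning environment matches → elsewhere allophone [k].
Occurrence 2 (position 3): between two vowels → [ɡ].
Occurrence 3 (position 8): between two vowels → [ɡ].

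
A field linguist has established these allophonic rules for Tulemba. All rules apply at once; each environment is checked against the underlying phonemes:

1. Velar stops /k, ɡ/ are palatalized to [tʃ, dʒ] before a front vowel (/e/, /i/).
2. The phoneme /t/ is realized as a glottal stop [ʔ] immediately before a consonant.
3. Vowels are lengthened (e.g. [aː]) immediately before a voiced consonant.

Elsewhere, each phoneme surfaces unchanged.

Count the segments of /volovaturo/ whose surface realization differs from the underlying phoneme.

Segments that undergo a rule: /o/ → [oː] (rule 3); /o/ → [oː] (rule 3); /u/ → [uː] (rule 3).
All other segments surface unchanged.

3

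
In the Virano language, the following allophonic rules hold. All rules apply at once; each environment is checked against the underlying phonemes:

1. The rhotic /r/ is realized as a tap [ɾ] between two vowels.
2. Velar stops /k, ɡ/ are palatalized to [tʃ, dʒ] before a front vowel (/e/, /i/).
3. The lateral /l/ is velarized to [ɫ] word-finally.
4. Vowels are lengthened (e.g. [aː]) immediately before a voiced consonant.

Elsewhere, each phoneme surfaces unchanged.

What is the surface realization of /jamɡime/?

/j/ (word-initial): no rule targets it → [j].
/a/ (between /j/ and /m/) occurs before a voiced consonant → [aː] by rule 4.
/m/ (between /a/ and /ɡ/): no rule targets it → [m].
/ɡ/ (between /m/ and /i/) occurs before a front vowel → [dʒ] by rule 2.
/i/ — between /ɡ/ and /m/, before a voiced consonant — surfaces as [iː] (rule 4).
/m/ stays [m].
/e/ — word-final; rule 4 does not apply here → [e].

[jaːmdʒiːme]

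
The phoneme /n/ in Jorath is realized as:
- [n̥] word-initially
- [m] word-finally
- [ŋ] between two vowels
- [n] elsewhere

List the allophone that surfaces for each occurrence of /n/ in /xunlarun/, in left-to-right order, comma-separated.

Occurrence 1 (position 3): no conditioning environment matches → elsewhere allophone [n].
Occurrence 2 (position 8): word-finally → [m].

[n], [m]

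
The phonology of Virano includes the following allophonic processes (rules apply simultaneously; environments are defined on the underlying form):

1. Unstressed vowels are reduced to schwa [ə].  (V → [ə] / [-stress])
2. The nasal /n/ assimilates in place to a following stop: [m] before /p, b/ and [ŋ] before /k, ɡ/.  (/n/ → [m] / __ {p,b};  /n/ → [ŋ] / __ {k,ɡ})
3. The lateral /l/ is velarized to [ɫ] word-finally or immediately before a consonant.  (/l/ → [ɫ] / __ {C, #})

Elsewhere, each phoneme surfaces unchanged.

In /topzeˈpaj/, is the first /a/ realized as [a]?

Yes

/a/ — between /p/ and /j/; rule 1 does not apply here → [a].
The actual realization is [a], which matches [a].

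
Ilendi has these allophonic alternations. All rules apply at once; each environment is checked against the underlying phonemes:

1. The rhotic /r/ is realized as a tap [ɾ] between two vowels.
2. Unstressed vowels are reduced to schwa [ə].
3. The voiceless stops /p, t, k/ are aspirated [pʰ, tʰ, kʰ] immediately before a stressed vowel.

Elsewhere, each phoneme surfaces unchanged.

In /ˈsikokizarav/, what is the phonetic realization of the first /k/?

/k/ (between /i/ and /o/) is in the target of rule 3 but the environment (immediately before a stressed vowel) is not met → [k].

[k]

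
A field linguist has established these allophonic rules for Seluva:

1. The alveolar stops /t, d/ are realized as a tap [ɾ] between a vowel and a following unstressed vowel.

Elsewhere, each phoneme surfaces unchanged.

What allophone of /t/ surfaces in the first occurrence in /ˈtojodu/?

/t/ — word-initial; rule 1 does not apply here → [t].

[t]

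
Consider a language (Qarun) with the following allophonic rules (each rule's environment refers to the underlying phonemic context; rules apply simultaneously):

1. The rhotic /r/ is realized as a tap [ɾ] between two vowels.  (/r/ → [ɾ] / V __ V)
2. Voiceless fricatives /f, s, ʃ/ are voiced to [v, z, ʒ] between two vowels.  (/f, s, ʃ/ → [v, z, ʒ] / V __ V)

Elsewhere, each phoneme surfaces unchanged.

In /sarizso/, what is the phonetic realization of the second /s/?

[s]

/s/ (between /z/ and /o/) fails the environment for rule 2, so it stays [s].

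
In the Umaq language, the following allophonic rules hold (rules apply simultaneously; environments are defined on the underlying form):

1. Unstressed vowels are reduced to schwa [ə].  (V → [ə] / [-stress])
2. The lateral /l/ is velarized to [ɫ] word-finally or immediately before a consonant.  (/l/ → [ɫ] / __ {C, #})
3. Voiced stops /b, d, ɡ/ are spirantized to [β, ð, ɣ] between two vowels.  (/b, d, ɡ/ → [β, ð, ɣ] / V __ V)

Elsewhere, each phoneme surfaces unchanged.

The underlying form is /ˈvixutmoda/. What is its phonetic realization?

[ˈvixətməðə]

/v/ (word-initial): no rule targets it → [v].
/i/ — between /v/ and /x/; rule 1 does not apply here → [i].
/x/ (between /i/ and /u/): no rule targets it → [x].
/u/ meets the environment for rule 1 (in an unstressed syllable) → [ə].
/t/ (between /u/ and /m/): no rule targets it → [t].
/m/ (between /t/ and /o/) is unaffected → [m].
/o/ — between /m/ and /d/, in an unstressed syllable — surfaces as [ə] (rule 1).
Rule 3 applies to /d/ (between /o/ and /a/: between two vowels) → [ð].
/a/ — word-final, in an unstressed syllable — surfaces as [ə] (rule 1).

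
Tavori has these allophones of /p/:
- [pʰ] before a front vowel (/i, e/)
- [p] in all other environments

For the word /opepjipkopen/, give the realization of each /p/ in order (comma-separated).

[pʰ], [p], [p], [pʰ]

Occurrence 1 (position 2): before a front vowel (/i, e/) → [pʰ].
Occurrence 2 (position 4): no conditioning environment matches → elsewhere allophone [p].
Occurrence 3 (position 7): no conditioning environment matches → elsewhere allophone [p].
Occurrence 4 (position 10): before a front vowel (/i, e/) → [pʰ].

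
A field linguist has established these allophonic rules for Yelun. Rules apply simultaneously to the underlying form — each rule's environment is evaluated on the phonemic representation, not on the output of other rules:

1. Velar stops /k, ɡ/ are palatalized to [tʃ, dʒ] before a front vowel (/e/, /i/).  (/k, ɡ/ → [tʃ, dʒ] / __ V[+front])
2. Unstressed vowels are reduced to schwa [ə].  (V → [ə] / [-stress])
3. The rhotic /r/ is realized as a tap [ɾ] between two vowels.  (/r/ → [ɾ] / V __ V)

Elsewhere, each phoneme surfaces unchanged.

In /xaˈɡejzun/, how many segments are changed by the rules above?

Segments that undergo a rule: /a/ → [ə] (rule 2); /ɡ/ → [dʒ] (rule 1); /u/ → [ə] (rule 2).
All other segments surface unchanged.

3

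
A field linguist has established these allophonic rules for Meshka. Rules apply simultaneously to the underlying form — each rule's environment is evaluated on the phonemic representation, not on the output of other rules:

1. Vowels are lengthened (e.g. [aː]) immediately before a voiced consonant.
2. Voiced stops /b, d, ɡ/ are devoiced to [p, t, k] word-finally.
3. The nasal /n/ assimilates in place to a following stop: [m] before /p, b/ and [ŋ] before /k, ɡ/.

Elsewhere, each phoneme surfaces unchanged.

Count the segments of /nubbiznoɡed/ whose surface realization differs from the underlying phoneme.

Segments that undergo a rule: /u/ → [uː] (rule 1); /i/ → [iː] (rule 1); /o/ → [oː] (rule 1); /e/ → [eː] (rule 1); /d/ → [t] (rule 2).
All other segments surface unchanged.

5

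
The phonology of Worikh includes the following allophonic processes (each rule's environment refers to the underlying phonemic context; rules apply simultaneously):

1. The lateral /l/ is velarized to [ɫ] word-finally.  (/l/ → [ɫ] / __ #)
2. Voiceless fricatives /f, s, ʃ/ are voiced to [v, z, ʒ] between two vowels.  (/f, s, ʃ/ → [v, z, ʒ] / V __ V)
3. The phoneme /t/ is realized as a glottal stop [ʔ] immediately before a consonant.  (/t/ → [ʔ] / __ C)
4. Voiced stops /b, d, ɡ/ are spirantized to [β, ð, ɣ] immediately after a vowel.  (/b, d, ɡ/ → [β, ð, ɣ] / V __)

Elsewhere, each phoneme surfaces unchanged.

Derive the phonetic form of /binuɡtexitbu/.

[binuɣtexiʔbu]

/b/ — word-initial; rule 4 does not apply here → [b].
/i/ (between /b/ and /n/) is unaffected → [i].
/n/ stays [n].
/u/ (between /n/ and /ɡ/): no rule targets it → [u].
Rule 4 applies to /ɡ/ (between /u/ and /t/: immediately after a vowel) → [ɣ].
/t/ (between /ɡ/ and /e/) fails the environment for rule 3, so it stays [t].
/e/ (between /t/ and /x/) is unaffected → [e].
/x/ — not in any rule's target class → [x].
/i/ (between /x/ and /t/): no rule targets it → [i].
/t/ (between /i/ and /b/) occurs immediately before a consonant → [ʔ] by rule 3.
/b/ — between /t/ and /u/; rule 4 does not apply here → [b].
/u/ (word-final) is unaffected → [u].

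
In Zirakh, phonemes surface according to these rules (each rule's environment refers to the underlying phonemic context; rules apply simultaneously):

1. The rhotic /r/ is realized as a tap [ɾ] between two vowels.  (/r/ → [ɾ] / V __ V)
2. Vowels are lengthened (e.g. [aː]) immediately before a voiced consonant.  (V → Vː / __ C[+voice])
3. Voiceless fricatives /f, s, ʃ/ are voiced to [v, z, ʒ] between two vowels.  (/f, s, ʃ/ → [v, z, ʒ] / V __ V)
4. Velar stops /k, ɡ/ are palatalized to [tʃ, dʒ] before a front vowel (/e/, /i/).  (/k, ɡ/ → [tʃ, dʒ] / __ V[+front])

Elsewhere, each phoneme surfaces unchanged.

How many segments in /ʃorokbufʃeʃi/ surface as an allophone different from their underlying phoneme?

3

Segments that undergo a rule: /o/ → [oː] (rule 2); /r/ → [ɾ] (rule 1); /ʃ/ → [ʒ] (rule 3).
All other segments surface unchanged.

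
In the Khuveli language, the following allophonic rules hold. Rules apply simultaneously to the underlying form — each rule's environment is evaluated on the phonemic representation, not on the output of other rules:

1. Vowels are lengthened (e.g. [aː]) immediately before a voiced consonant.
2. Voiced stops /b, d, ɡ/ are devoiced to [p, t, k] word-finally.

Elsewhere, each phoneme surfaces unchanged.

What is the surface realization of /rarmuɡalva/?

[raːrmuːɡaːlva]

/r/ — not in any rule's target class → [r].
/a/ meets the environment for rule 1 (before a voiced consonant) → [aː].
/r/ (between /a/ and /m/): no rule targets it → [r].
/m/ — not in any rule's target class → [m].
Rule 1 applies to /u/ (between /m/ and /ɡ/: before a voiced consonant) → [uː].
/ɡ/ — between /u/ and /a/; rule 2 does not apply here → [ɡ].
/a/ meets the environment for rule 1 (before a voiced consonant) → [aː].
/l/ stays [l].
/v/ (between /l/ and /a/) is unaffected → [v].
/a/ (word-final) fails the environment for rule 1, so it stays [a].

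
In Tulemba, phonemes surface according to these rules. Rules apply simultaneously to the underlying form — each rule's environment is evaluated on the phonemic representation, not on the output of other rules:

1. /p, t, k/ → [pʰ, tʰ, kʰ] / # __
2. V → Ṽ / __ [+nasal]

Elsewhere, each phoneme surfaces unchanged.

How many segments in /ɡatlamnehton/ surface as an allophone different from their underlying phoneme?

Segments that undergo a rule: /a/ → [ã] (rule 2); /o/ → [õ] (rule 2).
All other segments surface unchanged.

2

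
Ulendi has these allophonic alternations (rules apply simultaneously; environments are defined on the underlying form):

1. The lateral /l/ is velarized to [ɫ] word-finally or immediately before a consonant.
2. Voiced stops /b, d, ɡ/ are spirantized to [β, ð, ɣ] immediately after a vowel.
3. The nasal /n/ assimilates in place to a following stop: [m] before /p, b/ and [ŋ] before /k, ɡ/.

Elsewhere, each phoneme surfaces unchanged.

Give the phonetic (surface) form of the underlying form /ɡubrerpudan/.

/ɡ/ (word-initial) fails the environment for rule 2, so it stays [ɡ].
Rule 2 applies to /b/ (between /u/ and /r/: immediately after a vowel) → [β].
/d/ (between /u/ and /a/): immediately after a vowel, so rule 2 applies → [ð].
/n/ (word-final) fails the environment for rule 3, so it stays [n].

[ɡuβrerpuðan]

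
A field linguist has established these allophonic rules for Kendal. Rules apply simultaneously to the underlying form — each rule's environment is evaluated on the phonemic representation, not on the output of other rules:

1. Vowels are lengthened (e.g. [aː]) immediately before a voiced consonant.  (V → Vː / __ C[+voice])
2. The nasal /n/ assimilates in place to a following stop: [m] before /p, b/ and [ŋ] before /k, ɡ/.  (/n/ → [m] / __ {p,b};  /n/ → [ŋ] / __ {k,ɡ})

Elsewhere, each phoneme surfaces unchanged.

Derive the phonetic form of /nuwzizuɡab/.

[nuːwziːzuːɡaːb]

/n/ (word-initial): rule 2 targets it, but not before a labial or velar stop → unchanged [n].
Rule 1 applies to /u/ (between /n/ and /w/: before a voiced consonant) → [uː].
/w/ (between /u/ and /z/): no rule targets it → [w].
/z/ (between /w/ and /i/) is unaffected → [z].
/i/ (between /z/ and /z/): before a voiced consonant, so rule 1 applies → [iː].
/z/ (between /i/ and /u/): no rule targets it → [z].
Rule 1 applies to /u/ (between /z/ and /ɡ/: before a voiced consonant) → [uː].
/ɡ/ (between /u/ and /a/): no rule targets it → [ɡ].
Rule 1 applies to /a/ (between /ɡ/ and /b/: before a voiced consonant) → [aː].
/b/ (word-final): no rule targets it → [b].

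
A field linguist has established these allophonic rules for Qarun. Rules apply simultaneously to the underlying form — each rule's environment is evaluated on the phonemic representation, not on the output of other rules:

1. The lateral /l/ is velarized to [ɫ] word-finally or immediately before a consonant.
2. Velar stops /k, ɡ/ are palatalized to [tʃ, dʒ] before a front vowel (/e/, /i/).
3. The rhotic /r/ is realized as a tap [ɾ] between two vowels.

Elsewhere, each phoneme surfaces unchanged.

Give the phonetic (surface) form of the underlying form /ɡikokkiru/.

/ɡ/ meets the environment for rule 2 (before a front vowel) → [dʒ].
/i/ stays [i].
/k/ (between /i/ and /o/): rule 2 targets it, but not before a front vowel → unchanged [k].
/o/ (between /k/ and /k/): no rule targets it → [o].
/k/ — between /o/ and /k/; rule 2 does not apply here → [k].
/k/ meets the environment for rule 2 (before a front vowel) → [tʃ].
/i/ (between /k/ and /r/): no rule targets it → [i].
/r/ (between /i/ and /u/): between two vowels, so rule 3 applies → [ɾ].
/u/ (word-final): no rule targets it → [u].

[dʒikoktʃiɾu]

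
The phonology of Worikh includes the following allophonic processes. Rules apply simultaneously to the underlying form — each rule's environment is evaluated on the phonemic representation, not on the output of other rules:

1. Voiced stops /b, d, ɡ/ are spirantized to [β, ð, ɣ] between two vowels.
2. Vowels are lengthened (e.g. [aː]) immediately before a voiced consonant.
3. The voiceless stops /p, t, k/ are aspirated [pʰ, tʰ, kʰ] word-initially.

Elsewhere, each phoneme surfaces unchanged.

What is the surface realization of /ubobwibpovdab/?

[uːβoːbwiːbpoːvdaːb]

Rule 2 applies to /u/ (word-initial: before a voiced consonant) → [uː].
Rule 1 applies to /b/ (between /u/ and /o/: between two vowels) → [β].
/o/ (between /b/ and /b/) occurs before a voiced consonant → [oː] by rule 2.
/b/ — between /o/ and /w/; rule 1 does not apply here → [b].
/w/ (between /b/ and /i/) is unaffected → [w].
/i/ — between /w/ and /b/, before a voiced consonant — surfaces as [iː] (rule 2).
/b/ (between /i/ and /p/) is in the target of rule 1 but the environment (between two vowels) is not met → [b].
/p/ (between /b/ and /o/): rule 3 targets it, but not word-initially → unchanged [p].
/o/ — between /p/ and /v/, before a voiced consonant — surfaces as [oː] (rule 2).
/v/ (between /o/ and /d/) is unaffected → [v].
/d/ — between /v/ and /a/; rule 1 does not apply here → [d].
/a/ meets the environment for rule 2 (before a voiced consonant) → [aː].
/b/ (word-final) fails the environment for rule 1, so it stays [b].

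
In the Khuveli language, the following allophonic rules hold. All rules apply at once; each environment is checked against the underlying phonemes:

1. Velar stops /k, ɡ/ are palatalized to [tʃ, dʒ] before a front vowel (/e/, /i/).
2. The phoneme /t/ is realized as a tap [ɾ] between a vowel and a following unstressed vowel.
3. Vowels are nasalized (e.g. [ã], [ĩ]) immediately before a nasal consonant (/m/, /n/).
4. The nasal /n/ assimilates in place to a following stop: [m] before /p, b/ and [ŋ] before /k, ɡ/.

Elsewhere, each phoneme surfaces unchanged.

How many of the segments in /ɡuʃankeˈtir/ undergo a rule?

3

Segments that undergo a rule: /a/ → [ã] (rule 3); /n/ → [ŋ] (rule 4); /k/ → [tʃ] (rule 1).
All other segments surface unchanged.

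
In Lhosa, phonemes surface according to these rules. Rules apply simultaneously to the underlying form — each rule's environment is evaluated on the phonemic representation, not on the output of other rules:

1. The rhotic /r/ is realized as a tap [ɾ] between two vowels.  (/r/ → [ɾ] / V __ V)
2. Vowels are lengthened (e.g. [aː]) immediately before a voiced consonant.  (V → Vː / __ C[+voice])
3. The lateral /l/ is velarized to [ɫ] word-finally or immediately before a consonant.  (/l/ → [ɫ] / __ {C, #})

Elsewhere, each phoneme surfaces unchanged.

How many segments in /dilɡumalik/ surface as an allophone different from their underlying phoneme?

Segments that undergo a rule: /i/ → [iː] (rule 2); /l/ → [ɫ] (rule 3); /u/ → [uː] (rule 2); /a/ → [aː] (rule 2).
All other segments surface unchanged.

4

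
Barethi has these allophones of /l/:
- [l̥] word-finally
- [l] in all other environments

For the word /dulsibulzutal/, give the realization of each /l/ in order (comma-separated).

[l], [l], [l̥]

Occurrence 1 (position 3): no conditioning environment matches → elsewhere allophone [l].
Occurrence 2 (position 8): no conditioning environment matches → elsewhere allophone [l].
Occurrence 3 (position 13): word-finally → [l̥].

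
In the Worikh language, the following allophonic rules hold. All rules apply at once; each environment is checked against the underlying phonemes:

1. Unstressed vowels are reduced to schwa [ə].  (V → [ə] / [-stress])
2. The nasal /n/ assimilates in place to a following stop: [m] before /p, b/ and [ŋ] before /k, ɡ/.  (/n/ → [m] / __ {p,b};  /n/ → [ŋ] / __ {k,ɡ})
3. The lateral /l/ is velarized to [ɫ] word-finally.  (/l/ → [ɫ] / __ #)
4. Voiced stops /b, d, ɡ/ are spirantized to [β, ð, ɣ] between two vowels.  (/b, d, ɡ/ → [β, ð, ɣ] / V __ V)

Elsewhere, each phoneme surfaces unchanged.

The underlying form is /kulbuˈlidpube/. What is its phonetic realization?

[kəlbəˈlidpəβə]

/k/ (word-initial) is unaffected → [k].
/u/ — between /k/ and /l/, in an unstressed syllable — surfaces as [ə] (rule 1).
/l/ (between /u/ and /b/) is in the target of rule 3 but the environment (word-finally) is not met → [l].
/b/ (between /l/ and /u/) fails the environment for rule 4, so it stays [b].
/u/ meets the environment for rule 1 (in an unstressed syllable) → [ə].
/l/ (between /u/ and /i/) is in the target of rule 3 but the environment (word-finally) is not met → [l].
/i/ (between /l/ and /d/) is in the target of rule 1 but the environment (in an unstressed syllable) is not met → [i].
/d/ (between /i/ and /p/) is in the target of rule 4 but the environment (between two vowels) is not met → [d].
/p/ (between /d/ and /u/) is unaffected → [p].
Rule 1 applies to /u/ (between /p/ and /b/: in an unstressed syllable) → [ə].
Rule 4 applies to /b/ (between /u/ and /e/: between two vowels) → [β].
Rule 1 applies to /e/ (word-final: in an unstressed syllable) → [ə].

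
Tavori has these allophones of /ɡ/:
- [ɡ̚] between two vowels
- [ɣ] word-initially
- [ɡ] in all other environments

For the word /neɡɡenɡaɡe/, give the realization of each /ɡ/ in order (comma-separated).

Occurrence 1 (position 3): no conditioning environment matches → elsewhere allophone [ɡ].
Occurrence 2 (position 4): no conditioning environment matches → elsewhere allophone [ɡ].
Occurrence 3 (position 7): no conditioning environment matches → elsewhere allophone [ɡ].
Occurrence 4 (position 9): between two vowels → [ɡ̚].

[ɡ], [ɡ], [ɡ], [ɡ̚]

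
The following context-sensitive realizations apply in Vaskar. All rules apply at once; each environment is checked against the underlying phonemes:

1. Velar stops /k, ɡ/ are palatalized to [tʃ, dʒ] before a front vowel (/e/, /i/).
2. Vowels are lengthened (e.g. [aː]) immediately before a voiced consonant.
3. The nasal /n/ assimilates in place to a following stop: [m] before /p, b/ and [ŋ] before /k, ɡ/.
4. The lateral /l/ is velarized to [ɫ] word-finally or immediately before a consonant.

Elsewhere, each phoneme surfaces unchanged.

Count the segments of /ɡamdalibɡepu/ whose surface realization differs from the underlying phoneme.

4

Segments that undergo a rule: /a/ → [aː] (rule 2); /a/ → [aː] (rule 2); /i/ → [iː] (rule 2); /ɡ/ → [dʒ] (rule 1).
All other segments surface unchanged.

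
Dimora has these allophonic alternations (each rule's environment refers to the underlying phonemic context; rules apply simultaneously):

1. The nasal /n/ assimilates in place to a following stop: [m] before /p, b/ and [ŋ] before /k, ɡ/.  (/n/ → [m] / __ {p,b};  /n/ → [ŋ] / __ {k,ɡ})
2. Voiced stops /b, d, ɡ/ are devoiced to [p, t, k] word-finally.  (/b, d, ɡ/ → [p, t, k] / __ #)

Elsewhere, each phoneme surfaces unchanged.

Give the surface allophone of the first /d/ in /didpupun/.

[d]

/d/ (word-initial): rule 2 targets it, but not word-finally → unchanged [d].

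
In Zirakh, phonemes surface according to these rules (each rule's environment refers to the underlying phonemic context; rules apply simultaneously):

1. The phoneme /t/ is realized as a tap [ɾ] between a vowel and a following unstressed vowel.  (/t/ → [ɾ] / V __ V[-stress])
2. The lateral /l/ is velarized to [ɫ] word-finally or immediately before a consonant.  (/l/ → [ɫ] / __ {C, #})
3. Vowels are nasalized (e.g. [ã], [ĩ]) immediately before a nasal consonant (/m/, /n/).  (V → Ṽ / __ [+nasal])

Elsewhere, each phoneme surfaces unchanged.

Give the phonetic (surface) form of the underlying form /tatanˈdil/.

/t/ — word-initial; rule 1 does not apply here → [t].
/a/ (between /t/ and /t/) is in the target of rule 3 but the environment (before a nasal consonant) is not met → [a].
/t/ (between /a/ and /a/): between a vowel and a following unstressed vowel, so rule 1 applies → [ɾ].
/a/ — between /t/ and /n/, before a nasal consonant — surfaces as [ã] (rule 3).
/i/ (between /d/ and /l/): rule 3 targets it, but not before a nasal consonant → unchanged [i].
/l/ — word-final, word-finally or immediately before a consonant — surfaces as [ɫ] (rule 2).

[taɾãnˈdiɫ]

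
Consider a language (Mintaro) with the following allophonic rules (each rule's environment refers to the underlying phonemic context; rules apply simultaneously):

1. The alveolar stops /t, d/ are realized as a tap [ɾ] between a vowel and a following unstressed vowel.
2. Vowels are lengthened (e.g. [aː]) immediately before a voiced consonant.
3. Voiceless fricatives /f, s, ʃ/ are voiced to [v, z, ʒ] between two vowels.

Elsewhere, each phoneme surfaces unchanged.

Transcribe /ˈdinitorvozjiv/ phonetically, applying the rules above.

/d/ (word-initial): rule 1 targets it, but not between a vowel and a following unstressed vowel → unchanged [d].
Rule 2 applies to /i/ (between /d/ and /n/: before a voiced consonant) → [iː].
/n/ (between /i/ and /i/) is unaffected → [n].
/i/ (between /n/ and /t/) is in the target of rule 2 but the environment (before a voiced consonant) is not met → [i].
/t/ — between /i/ and /o/, between a vowel and a following unstressed vowel — surfaces as [ɾ] (rule 1).
/o/ — between /t/ and /r/, before a voiced consonant — surfaces as [oː] (rule 2).
/r/ (between /o/ and /v/) is unaffected → [r].
/v/ stays [v].
/o/ (between /v/ and /z/): before a voiced consonant, so rule 2 applies → [oː].
/z/ stays [z].
/j/ (between /z/ and /i/) is unaffected → [j].
/i/ meets the environment for rule 2 (before a voiced consonant) → [iː].
/v/ stays [v].

[ˈdiːniɾoːrvoːzjiːv]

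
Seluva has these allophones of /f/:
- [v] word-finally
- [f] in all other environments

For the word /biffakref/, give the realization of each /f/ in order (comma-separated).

Occurrence 1 (position 3): no conditioning environment matches → elsewhere allophone [f].
Occurrence 2 (position 4): no conditioning environment matches → elsewhere allophone [f].
Occurrence 3 (position 9): word-finally → [v].

[f], [f], [v]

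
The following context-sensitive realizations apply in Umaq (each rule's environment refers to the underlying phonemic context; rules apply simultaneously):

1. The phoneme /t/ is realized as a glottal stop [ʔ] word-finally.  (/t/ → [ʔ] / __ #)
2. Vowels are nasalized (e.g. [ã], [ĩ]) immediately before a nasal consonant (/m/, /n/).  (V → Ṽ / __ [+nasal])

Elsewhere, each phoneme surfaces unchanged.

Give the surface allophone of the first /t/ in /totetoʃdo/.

/t/ — word-initial; rule 1 does not apply here → [t].

[t]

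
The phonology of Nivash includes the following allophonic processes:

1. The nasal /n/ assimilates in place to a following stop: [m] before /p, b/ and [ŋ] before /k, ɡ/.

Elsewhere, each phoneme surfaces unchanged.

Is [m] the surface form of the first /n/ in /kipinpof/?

Yes

/n/ (between /i/ and /p/): before a labial or velar stop, so rule 1 applies → [m].
The actual realization is [m], which matches [m].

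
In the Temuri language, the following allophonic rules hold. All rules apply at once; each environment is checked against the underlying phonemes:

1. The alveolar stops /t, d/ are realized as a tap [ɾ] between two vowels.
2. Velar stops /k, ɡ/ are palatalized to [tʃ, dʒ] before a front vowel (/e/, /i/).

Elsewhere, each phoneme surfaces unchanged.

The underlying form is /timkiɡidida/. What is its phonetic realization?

/t/ (word-initial) is in the target of rule 1 but the environment (between two vowels) is not met → [t].
Rule 2 applies to /k/ (between /m/ and /i/: before a front vowel) → [tʃ].
/ɡ/ meets the environment for rule 2 (before a front vowel) → [dʒ].
/d/ meets the environment for rule 1 (between two vowels) → [ɾ].
/d/ (between /i/ and /a/): between two vowels, so rule 1 applies → [ɾ].

[timtʃidʒiɾiɾa]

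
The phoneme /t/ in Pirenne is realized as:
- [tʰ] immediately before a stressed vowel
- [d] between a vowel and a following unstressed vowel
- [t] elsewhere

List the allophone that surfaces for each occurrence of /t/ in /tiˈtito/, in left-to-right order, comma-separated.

Occurrence 1 (position 1): no conditioning environment matches → elsewhere allophone [t].
Occurrence 2 (position 3): immediately before a stressed vowel → [tʰ].
Occurrence 3 (position 5): between a vowel and a following unstressed vowel → [d].

[t], [tʰ], [d]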